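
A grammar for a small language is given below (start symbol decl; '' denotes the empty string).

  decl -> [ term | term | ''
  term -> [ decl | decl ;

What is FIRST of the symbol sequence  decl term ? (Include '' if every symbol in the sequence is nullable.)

{ ;, [ }

Add FIRST(decl)\{''} = { ;, [ }; decl is nullable, continue.
Add FIRST(term) = { ;, [ }; term is not nullable, stop.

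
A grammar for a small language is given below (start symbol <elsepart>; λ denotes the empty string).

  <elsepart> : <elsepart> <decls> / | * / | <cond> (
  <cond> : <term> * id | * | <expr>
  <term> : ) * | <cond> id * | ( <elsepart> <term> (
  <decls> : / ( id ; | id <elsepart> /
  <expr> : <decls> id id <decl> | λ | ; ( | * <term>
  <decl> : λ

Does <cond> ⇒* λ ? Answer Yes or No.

Yes

<cond> : <expr> and each of <expr> is nullable, so <cond> ⇒* λ.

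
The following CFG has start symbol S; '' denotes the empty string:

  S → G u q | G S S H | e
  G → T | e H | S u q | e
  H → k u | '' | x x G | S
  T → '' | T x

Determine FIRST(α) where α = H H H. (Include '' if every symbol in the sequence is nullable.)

{ e, k, u, x, '' }

Add FIRST(H)\{''} = { e, k, u, x }; H is nullable, continue.
Add FIRST(H)\{''} = { e, k, u, x }; H is nullable, continue.
Add FIRST(H)\{''} = { e, k, u, x }; H is nullable, continue.
Every symbol is nullable, so include ''.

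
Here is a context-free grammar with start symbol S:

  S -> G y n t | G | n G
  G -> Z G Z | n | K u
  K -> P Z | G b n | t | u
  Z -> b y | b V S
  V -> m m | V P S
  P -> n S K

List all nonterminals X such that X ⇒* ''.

No nonterminal has an empty production or an RHS whose symbols are all nullable.

{ } (none)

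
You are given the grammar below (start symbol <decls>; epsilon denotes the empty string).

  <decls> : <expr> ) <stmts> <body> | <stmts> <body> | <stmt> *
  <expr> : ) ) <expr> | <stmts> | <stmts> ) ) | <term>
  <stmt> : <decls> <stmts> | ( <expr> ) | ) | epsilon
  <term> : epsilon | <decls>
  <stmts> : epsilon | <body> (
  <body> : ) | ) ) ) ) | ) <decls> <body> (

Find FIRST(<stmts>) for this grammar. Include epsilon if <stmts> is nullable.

<stmts> : epsilon contributes epsilon.
From <stmts> : <body> (: add FIRST(<body>) = { ) }.
Union: FIRST(<stmts>) = { ), epsilon }.

{ ), epsilon }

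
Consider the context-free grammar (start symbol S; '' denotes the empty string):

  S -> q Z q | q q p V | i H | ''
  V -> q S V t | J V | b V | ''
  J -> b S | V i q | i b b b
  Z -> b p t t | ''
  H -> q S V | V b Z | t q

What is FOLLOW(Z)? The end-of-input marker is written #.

{ #, b, i, q, t }

In S -> q Z q: add FIRST(q) = { q }.
In H -> V b Z: Z is at the end, add FOLLOW(H) = { #, b, i, q, t }.
Union: FOLLOW(Z) = { #, b, i, q, t }.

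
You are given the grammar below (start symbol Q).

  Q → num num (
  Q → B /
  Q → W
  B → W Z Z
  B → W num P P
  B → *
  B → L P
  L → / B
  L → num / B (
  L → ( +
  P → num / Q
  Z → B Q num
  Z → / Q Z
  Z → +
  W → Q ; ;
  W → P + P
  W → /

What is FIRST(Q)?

Q → num num ( contributes {num}.
From Q → B /: add FIRST(B) = { (, *, /, num }.
From Q → W: add FIRST(W) = { (, *, /, num }.
Union: FIRST(Q) = { (, *, /, num }.

{ (, *, /, num }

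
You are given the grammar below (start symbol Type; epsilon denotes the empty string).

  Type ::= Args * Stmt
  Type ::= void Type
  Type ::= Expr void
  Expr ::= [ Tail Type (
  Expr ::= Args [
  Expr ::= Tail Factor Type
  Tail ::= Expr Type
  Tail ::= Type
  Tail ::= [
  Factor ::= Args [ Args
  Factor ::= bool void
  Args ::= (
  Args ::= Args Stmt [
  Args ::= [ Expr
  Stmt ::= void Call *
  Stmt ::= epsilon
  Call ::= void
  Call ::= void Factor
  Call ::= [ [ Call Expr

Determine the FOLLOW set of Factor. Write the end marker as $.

In Expr ::= Tail Factor Type: add FIRST(Type) = { (, [, void }.
In Call ::= void Factor: Factor is at the end, add FOLLOW(Call) = { (, *, [, void }.
Union: FOLLOW(Factor) = { (, *, [, void }.

{ (, *, [, void }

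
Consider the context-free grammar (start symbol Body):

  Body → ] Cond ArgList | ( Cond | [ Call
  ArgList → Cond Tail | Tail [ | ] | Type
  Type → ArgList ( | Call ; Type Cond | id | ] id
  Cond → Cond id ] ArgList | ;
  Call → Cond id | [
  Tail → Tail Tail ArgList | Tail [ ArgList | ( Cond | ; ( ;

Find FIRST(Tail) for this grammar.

From Tail → Tail Tail ArgList: add FIRST(Tail) = { (, ; }.
From Tail → Tail [ ArgList: add FIRST(Tail) = { (, ; }.
Tail → ( Cond contributes {(}.
Tail → ; ( ; contributes {;}.
Union: FIRST(Tail) = { (, ; }.

{ (, ; }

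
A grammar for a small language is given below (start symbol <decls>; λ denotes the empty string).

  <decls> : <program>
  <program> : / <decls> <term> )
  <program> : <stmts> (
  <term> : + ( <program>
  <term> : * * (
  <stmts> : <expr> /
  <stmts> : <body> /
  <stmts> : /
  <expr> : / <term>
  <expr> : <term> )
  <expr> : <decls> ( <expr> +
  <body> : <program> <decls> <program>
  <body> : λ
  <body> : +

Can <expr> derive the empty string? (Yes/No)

No

Nullable nonterminals: <body>.
No production of <expr> has an RHS whose symbols are all nullable, so <expr> is not nullable.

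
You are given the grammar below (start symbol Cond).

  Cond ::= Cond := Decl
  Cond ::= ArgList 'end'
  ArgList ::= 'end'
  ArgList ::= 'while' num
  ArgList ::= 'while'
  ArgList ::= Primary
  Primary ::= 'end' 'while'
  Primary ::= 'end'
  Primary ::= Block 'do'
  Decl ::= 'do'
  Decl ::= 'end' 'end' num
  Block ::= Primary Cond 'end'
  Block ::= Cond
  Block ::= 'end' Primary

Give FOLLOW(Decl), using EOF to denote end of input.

In Cond ::= Cond := Decl: Decl is at the end, add FOLLOW(Cond) = { EOF, 'do', 'end', := }.
Union: FOLLOW(Decl) = { EOF, 'do', 'end', := }.

{ EOF, 'do', 'end', := }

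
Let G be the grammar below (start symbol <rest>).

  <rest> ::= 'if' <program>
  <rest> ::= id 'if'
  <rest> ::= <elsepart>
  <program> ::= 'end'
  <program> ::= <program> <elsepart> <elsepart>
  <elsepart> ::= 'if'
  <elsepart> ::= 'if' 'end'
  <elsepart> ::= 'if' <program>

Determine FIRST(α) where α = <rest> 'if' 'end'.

{ 'if', id }

Add FIRST(<rest>) = { 'if', id }; <rest> is not nullable, stop.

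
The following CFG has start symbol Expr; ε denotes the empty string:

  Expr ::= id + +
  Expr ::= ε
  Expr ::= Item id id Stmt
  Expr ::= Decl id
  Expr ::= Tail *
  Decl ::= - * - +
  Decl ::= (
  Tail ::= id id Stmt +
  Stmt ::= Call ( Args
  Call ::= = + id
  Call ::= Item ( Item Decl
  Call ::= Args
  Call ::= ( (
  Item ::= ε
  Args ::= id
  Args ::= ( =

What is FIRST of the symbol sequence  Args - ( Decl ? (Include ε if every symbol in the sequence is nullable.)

{ (, id }

Add FIRST(Args) = { (, id }; Args is not nullable, stop.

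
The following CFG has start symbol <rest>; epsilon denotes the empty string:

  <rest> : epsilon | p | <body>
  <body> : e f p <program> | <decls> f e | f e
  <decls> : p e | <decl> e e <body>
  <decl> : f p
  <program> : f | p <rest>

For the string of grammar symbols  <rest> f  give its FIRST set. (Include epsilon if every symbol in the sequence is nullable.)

{ e, f, p }

Add FIRST(<rest>)\{epsilon} = { e, f, p }; <rest> is nullable, continue.
f is a terminal; add {f} and stop.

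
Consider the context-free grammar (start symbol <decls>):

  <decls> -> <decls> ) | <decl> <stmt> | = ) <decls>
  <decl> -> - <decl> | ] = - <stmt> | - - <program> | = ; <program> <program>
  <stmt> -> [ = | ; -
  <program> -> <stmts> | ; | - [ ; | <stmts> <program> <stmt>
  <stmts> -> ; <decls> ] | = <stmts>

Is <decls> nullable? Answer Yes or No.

No

No nonterminal in this grammar is nullable.
No production of <decls> has an RHS whose symbols are all nullable, so <decls> is not nullable.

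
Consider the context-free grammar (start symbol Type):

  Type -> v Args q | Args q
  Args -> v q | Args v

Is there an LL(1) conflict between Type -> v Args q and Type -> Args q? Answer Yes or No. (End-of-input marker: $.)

FIRST(v Args q) = { v } and FIRST(Args q) = { v }.
Both contain v, so the two alternatives are not disjoint — LL(1) conflict.

Yes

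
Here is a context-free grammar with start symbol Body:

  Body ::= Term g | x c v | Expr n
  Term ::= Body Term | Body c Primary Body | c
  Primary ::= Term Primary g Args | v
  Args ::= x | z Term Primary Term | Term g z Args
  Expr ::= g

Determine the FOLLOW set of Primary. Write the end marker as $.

{ c, g, x }

In Term ::= Body c Primary Body: add FIRST(Body) = { c, g, x }.
In Primary ::= Term Primary g Args: add FIRST(g Args) = { g }.
In Args ::= z Term Primary Term: add FIRST(Term) = { c, g, x }.
Union: FOLLOW(Primary) = { c, g, x }.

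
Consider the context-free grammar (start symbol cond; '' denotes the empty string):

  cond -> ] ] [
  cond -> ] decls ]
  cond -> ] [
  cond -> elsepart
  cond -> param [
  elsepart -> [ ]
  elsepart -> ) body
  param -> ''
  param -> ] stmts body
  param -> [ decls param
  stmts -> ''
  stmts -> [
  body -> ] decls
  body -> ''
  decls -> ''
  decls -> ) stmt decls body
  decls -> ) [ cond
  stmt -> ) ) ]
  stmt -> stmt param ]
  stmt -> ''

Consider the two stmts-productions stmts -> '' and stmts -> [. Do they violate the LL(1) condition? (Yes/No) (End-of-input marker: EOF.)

FIRST('') = { '' } and FIRST([) = { [ }.
The first alternative is nullable and FOLLOW(stmts) = { [, ] } shares [ with FIRST of the second — conflict.

Yes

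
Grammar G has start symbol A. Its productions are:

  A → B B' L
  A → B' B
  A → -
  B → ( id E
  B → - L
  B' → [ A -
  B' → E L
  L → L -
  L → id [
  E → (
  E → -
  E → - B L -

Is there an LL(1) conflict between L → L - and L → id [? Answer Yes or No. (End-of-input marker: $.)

FIRST(L -) = { id } and FIRST(id [) = { id }.
Both contain id, so the two alternatives are not disjoint — LL(1) conflict.

Yes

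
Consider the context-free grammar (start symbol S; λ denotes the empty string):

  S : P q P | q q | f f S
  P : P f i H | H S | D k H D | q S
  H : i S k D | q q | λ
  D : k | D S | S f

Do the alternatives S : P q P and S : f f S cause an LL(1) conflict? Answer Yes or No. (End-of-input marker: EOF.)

FIRST(P q P) = { f, i, k, q } and FIRST(f f S) = { f }.
Both contain f, so the two alternatives are not disjoint — LL(1) conflict.

Yes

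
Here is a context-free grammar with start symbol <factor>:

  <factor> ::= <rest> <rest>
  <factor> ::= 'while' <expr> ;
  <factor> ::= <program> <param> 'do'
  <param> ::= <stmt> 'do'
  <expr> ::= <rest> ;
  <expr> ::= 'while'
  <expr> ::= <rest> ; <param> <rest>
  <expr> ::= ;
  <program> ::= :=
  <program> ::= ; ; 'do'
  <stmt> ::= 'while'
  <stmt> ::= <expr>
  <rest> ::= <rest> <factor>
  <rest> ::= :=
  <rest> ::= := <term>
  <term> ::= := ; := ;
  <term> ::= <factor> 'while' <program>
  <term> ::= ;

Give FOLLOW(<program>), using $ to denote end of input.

In <factor> ::= <program> <param> 'do': add FIRST(<param> 'do') = { 'while', :=, ; }.
In <term> ::= <factor> 'while' <program>: <program> is at the end, add FOLLOW(<term>) = { $, 'do', 'while', :=, ; }.
Union: FOLLOW(<program>) = { $, 'do', 'while', :=, ; }.

{ $, 'do', 'while', :=, ; }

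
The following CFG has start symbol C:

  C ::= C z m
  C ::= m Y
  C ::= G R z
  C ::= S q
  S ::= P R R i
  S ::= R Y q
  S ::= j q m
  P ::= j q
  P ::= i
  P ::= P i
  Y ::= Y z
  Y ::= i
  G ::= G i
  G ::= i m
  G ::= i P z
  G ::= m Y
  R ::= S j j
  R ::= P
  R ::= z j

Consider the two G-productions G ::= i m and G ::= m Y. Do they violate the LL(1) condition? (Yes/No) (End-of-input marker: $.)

FIRST(i m) = { i } and FIRST(m Y) = { m }.
The FIRST sets are disjoint and neither alternative is nullable — no conflict.

No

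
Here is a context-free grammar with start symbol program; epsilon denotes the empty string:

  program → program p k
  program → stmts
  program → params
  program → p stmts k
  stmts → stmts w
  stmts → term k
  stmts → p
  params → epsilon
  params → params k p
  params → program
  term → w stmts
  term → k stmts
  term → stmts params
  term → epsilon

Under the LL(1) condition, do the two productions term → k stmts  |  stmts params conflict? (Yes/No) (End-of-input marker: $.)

Yes

FIRST(k stmts) = { k } and FIRST(stmts params) = { k, p, w }.
Both contain k, so the two alternatives are not disjoint — LL(1) conflict.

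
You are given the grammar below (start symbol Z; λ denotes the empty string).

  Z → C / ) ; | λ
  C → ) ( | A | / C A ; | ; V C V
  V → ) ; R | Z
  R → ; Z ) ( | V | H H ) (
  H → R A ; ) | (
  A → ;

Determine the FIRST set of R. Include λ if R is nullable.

{ (, ), /, ;, λ }

R → ; Z ) ( contributes {;}.
From R → V: add FIRST(V) = { ), /, ;, λ } (including λ since V is nullable).
From R → H H ) (: add FIRST(H) = { (, ), /, ; }.
Union: FIRST(R) = { (, ), /, ;, λ }.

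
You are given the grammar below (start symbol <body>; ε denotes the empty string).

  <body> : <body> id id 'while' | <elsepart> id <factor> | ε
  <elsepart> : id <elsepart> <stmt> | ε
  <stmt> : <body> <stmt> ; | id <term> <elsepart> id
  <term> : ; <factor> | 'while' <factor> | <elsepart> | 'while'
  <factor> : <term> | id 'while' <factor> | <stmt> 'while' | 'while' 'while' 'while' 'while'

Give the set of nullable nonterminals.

{ <body>, <elsepart>, <factor>, <term> }

Directly nullable (have an ε-production): <body>, <elsepart>.
<factor> : <term> with every symbol nullable, so <factor> is nullable.
<term> : <elsepart> with every symbol nullable, so <term> is nullable.
No other nonterminal has a production whose RHS symbols are all nullable.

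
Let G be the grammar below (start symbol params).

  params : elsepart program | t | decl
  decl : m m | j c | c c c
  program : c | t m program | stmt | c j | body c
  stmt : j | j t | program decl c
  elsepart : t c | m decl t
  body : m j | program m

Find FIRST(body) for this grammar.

body : m j contributes {m}.
From body : program m: add FIRST(program) = { c, j, m, t }.
Union: FIRST(body) = { c, j, m, t }.

{ c, j, m, t }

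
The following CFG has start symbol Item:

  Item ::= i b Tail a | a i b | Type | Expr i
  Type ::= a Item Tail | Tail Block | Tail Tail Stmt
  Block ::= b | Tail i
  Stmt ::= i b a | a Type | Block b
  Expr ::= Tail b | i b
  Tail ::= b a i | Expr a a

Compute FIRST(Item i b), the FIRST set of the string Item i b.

{ a, b, i }

Add FIRST(Item) = { a, b, i }; Item is not nullable, stop.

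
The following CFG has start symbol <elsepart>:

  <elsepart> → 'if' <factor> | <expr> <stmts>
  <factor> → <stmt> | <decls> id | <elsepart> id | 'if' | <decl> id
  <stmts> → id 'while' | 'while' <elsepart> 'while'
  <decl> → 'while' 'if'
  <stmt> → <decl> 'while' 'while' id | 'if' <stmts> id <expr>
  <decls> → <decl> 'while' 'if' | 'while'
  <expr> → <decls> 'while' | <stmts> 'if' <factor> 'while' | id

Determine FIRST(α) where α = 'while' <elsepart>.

{ 'while' }

'while' is a terminal; add {'while'} and stop.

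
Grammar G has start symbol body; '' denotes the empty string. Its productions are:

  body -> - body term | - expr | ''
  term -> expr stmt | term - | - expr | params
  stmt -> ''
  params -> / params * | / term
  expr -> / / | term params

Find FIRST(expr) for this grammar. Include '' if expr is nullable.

expr -> / / contributes {/}.
From expr -> term params: add FIRST(term) = { -, / }.
Union: FIRST(expr) = { -, / }.

{ -, / }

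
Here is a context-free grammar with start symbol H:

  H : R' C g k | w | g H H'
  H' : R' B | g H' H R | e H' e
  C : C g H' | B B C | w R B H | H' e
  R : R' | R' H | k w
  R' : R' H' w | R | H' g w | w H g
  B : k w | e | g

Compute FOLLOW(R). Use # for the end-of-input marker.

In H' : g H' H R: R is at the end, add FOLLOW(H') = { #, e, g, k, w }.
In C : w R B H: add FIRST(B H) = { e, g, k }.
In R' : R: R is at the end, add FOLLOW(R') = { #, e, g, k, w }.
Union: FOLLOW(R) = { #, e, g, k, w }.

{ #, e, g, k, w }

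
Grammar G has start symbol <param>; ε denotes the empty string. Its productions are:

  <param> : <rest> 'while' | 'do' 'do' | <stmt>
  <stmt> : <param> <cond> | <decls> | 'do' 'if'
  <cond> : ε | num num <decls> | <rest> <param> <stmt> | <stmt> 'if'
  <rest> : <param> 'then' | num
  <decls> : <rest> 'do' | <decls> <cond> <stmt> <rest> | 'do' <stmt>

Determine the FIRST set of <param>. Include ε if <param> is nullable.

From <param> : <rest> 'while': add FIRST(<rest>) = { 'do', num }.
<param> : 'do' 'do' contributes {'do'}.
From <param> : <stmt>: add FIRST(<stmt>) = { 'do', num }.
Union: FIRST(<param>) = { 'do', num }.

{ 'do', num }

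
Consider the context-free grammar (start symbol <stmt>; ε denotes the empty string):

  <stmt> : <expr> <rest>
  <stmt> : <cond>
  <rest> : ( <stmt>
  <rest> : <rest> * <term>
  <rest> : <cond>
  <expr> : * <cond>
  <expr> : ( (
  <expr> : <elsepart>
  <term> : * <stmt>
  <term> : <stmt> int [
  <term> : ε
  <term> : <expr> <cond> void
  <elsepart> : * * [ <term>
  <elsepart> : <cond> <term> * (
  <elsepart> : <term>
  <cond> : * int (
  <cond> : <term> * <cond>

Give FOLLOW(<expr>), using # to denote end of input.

In <stmt> : <expr> <rest>: add FIRST(<rest>) = { (, * }.
In <term> : <expr> <cond> void: add FIRST(<cond> void) = { (, * }.
Union: FOLLOW(<expr>) = { (, * }.

{ (, * }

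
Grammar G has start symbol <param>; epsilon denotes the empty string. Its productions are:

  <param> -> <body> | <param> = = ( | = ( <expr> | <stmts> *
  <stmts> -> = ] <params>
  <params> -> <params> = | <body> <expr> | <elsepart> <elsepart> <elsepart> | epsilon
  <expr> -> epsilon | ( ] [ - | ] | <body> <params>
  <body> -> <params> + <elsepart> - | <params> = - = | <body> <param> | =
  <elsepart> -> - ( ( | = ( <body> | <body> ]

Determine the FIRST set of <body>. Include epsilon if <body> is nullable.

From <body> -> <params> + <elsepart> -: <params> nullable, take FIRST(<params>) ∪ {+} = { +, -, = }.
From <body> -> <params> = - =: <params> nullable, take FIRST(<params>) ∪ {=} = { +, -, = }.
From <body> -> <body> <param>: add FIRST(<body>) = { +, -, = }.
<body> -> = contributes {=}.
Union: FIRST(<body>) = { +, -, = }.

{ +, -, = }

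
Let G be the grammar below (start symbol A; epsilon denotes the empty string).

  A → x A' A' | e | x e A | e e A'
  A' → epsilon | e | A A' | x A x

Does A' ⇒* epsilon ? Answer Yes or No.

A' has an epsilon-production, so A' ⇒ epsilon.

Yes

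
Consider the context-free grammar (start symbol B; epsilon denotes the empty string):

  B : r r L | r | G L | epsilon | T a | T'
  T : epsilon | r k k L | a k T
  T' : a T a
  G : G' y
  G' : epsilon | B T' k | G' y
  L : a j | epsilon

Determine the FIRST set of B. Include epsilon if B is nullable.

{ a, r, y, epsilon }

B : r r L contributes {r}.
B : r contributes {r}.
From B : G L: add FIRST(G) = { a, r, y }.
B : epsilon contributes epsilon.
From B : T a: T nullable, take FIRST(T) ∪ {a} = { a, r }.
From B : T': add FIRST(T') = { a }.
Union: FIRST(B) = { a, r, y, epsilon }.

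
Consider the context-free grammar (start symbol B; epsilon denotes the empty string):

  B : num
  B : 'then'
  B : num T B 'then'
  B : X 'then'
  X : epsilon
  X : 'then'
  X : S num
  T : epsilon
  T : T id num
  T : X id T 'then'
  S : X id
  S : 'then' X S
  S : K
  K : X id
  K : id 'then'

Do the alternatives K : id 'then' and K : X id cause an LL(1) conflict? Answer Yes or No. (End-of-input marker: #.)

Yes

FIRST(id 'then') = { id } and FIRST(X id) = { 'then', id }.
Both contain id, so the two alternatives are not disjoint — LL(1) conflict.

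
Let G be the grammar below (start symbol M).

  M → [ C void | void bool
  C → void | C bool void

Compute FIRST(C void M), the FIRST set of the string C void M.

Add FIRST(C) = { void }; C is not nullable, stop.

{ void }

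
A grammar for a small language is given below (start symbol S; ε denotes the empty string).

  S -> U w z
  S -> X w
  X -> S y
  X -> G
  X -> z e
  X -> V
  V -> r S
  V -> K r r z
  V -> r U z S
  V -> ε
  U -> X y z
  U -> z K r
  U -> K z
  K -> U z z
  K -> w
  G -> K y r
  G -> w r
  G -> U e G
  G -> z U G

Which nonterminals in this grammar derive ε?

Directly nullable (have an ε-production): V.
X -> V with every symbol nullable, so X is nullable.
No other nonterminal has a production whose RHS symbols are all nullable.

{ V, X }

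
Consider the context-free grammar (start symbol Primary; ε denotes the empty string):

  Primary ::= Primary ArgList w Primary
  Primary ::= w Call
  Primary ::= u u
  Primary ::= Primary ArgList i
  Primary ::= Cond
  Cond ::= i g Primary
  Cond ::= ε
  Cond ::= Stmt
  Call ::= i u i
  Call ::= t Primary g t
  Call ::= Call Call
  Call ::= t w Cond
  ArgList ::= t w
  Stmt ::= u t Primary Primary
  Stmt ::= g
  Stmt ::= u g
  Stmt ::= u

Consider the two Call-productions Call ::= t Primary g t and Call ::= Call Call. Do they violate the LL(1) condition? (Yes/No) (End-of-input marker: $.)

Yes

FIRST(t Primary g t) = { t } and FIRST(Call Call) = { i, t }.
Both contain t, so the two alternatives are not disjoint — LL(1) conflict.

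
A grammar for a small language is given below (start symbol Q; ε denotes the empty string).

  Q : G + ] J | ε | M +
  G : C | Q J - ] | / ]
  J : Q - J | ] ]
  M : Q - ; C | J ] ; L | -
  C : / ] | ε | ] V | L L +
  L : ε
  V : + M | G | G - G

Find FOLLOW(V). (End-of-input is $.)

In C : ] V: V is at the end, add FOLLOW(C) = { +, - }.
Union: FOLLOW(V) = { +, - }.

{ +, - }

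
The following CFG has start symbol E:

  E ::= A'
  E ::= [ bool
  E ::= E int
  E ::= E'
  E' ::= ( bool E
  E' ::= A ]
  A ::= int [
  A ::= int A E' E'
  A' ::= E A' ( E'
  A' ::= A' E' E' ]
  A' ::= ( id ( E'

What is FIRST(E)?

From E ::= A': add FIRST(A') = { (, [, int }.
E ::= [ bool contributes {[}.
From E ::= E int: add FIRST(E) = { (, [, int }.
From E ::= E': add FIRST(E') = { (, int }.
Union: FIRST(E) = { (, [, int }.

{ (, [, int }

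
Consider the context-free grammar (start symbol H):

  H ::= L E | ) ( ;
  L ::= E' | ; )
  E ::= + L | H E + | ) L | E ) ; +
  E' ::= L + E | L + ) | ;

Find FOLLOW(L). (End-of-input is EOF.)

In H ::= L E: add FIRST(E) = { ), +, ; }.
In E ::= + L: L is at the end, add FOLLOW(E) = { EOF, ), +, ; }.
In E ::= ) L: L is at the end, add FOLLOW(E) = { EOF, ), +, ; }.
In E' ::= L + E: add FIRST(+ E) = { + }.
In E' ::= L + ): add FIRST(+ )) = { + }.
Union: FOLLOW(L) = { EOF, ), +, ; }.

{ EOF, ), +, ; }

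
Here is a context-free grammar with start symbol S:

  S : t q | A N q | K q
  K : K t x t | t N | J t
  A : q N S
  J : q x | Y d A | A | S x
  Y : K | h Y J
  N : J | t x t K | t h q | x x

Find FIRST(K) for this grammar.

{ h, q, t }

From K : K t x t: add FIRST(K) = { h, q, t }.
K : t N contributes {t}.
From K : J t: add FIRST(J) = { h, q, t }.
Union: FIRST(K) = { h, q, t }.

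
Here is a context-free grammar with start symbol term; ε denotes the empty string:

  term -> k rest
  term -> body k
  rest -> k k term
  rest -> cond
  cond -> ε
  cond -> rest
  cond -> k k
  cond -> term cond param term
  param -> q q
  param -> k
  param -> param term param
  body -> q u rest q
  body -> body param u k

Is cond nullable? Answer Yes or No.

Yes

cond has an ε-production, so cond ⇒ ε.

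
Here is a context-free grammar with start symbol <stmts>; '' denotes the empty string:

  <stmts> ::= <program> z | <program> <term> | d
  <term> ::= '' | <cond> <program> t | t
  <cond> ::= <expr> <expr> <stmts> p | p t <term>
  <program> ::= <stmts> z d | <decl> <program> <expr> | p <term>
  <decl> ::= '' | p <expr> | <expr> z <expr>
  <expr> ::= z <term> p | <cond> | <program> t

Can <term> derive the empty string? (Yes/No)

<term> has an ''-production, so <term> ⇒ ''.

Yes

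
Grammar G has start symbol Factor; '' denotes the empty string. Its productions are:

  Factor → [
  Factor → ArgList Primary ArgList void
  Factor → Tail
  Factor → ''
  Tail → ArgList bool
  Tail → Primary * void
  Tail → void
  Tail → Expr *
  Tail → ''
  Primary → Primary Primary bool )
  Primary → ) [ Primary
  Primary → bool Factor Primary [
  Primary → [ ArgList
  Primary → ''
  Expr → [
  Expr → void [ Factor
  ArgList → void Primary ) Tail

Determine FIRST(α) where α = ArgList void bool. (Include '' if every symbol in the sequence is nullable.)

{ void }

Add FIRST(ArgList) = { void }; ArgList is not nullable, stop.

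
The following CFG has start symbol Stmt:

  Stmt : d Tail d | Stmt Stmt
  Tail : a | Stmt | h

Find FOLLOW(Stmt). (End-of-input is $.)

{ $, d }

Stmt is the start symbol, so $ ∈ FOLLOW(Stmt).
In Stmt : Stmt Stmt: add FIRST(Stmt) = { d }.
In Stmt : Stmt Stmt: Stmt is at the end, add FOLLOW(Stmt) = { $, d }.
In Tail : Stmt: Stmt is at the end, add FOLLOW(Tail) = { d }.
Union: FOLLOW(Stmt) = { $, d }.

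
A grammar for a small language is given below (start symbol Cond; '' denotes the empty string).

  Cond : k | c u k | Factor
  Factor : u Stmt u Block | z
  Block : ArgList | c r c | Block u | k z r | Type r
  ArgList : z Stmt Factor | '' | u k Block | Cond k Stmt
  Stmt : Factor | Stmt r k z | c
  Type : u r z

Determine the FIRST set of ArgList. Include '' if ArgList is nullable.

{ c, k, u, z, '' }

ArgList : z Stmt Factor contributes {z}.
ArgList : '' contributes ''.
ArgList : u k Block contributes {u}.
From ArgList : Cond k Stmt: add FIRST(Cond) = { c, k, u, z }.
Union: FIRST(ArgList) = { c, k, u, z, '' }.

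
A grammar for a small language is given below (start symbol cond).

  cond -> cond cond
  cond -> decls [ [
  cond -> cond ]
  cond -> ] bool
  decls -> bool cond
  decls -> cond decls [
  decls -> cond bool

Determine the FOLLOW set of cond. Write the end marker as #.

{ #, [, ], bool }

cond is the start symbol, so # ∈ FOLLOW(cond).
In cond -> cond cond: add FIRST(cond) = { ], bool }.
In cond -> cond cond: cond is at the end, add FOLLOW(cond) = { #, [, ], bool }.
In cond -> cond ]: add FIRST(]) = { ] }.
In decls -> bool cond: cond is at the end, add FOLLOW(decls) = { [ }.
In decls -> cond decls [: add FIRST(decls [) = { ], bool }.
In decls -> cond bool: add FIRST(bool) = { bool }.
Union: FOLLOW(cond) = { #, [, ], bool }.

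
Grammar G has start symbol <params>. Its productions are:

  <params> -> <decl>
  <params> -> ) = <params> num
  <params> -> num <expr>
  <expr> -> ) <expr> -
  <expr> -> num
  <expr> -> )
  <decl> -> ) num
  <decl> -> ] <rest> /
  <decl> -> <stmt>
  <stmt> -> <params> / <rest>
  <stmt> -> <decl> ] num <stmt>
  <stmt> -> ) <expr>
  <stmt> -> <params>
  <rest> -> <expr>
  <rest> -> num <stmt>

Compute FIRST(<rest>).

{ ), num }

From <rest> -> <expr>: add FIRST(<expr>) = { ), num }.
<rest> -> num <stmt> contributes {num}.
Union: FIRST(<rest>) = { ), num }.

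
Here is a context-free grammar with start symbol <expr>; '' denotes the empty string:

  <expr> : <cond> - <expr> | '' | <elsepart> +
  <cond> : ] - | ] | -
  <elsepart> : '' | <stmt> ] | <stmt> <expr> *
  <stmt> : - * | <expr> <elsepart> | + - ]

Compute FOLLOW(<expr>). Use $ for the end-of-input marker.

<expr> is the start symbol, so $ ∈ FOLLOW(<expr>).
In <expr> : <cond> - <expr>: <expr> is at the end, add FOLLOW(<expr>) = { $, *, +, -, ] }.
In <elsepart> : <stmt> <expr> *: add FIRST(*) = { * }.
In <stmt> : <expr> <elsepart>: add FIRST(<elsepart>)\{''} = { *, +, -, ] }.
  Since <elsepart> is nullable, also add FOLLOW(<stmt>) = { *, +, -, ] }.
Union: FOLLOW(<expr>) = { $, *, +, -, ] }.

{ $, *, +, -, ] }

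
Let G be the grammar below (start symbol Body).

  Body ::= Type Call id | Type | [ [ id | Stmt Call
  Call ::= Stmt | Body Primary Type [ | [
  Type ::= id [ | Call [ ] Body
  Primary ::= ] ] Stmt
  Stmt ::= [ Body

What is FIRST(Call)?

{ [, id }

From Call ::= Stmt: add FIRST(Stmt) = { [ }.
From Call ::= Body Primary Type [: add FIRST(Body) = { [, id }.
Call ::= [ contributes {[}.
Union: FIRST(Call) = { [, id }.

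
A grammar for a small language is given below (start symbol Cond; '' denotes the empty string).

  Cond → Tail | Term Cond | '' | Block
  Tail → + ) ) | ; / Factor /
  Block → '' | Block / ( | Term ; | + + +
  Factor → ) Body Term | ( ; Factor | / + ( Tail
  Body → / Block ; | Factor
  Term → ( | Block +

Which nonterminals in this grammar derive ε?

{ Block, Cond }

Directly nullable (have an ''-production): Cond, Block.
No other nonterminal has a production whose RHS symbols are all nullable.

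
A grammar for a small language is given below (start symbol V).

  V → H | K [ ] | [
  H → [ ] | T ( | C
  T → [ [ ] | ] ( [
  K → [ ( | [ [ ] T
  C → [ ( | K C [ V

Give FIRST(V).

{ [, ] }

From V → H: add FIRST(H) = { [, ] }.
From V → K [ ]: add FIRST(K) = { [ }.
V → [ contributes {[}.
Union: FIRST(V) = { [, ] }.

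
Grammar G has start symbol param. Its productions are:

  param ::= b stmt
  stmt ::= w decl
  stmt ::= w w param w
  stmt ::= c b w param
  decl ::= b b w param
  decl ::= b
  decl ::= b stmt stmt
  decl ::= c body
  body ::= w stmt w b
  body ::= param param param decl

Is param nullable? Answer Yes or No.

No

No nonterminal in this grammar is nullable.
No production of param has an RHS whose symbols are all nullable, so param is not nullable.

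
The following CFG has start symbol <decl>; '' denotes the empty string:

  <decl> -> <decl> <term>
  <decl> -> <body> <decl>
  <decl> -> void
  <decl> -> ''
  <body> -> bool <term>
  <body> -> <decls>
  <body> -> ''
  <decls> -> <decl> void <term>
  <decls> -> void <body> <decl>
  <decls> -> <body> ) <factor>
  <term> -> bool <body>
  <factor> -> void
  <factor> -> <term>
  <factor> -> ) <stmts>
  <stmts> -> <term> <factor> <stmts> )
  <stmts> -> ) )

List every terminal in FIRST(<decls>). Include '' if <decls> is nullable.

{ ), bool, void }

From <decls> -> <decl> void <term>: <decl> nullable, take FIRST(<decl>) ∪ {void} = { ), bool, void }.
<decls> -> void <body> <decl> contributes {void}.
From <decls> -> <body> ) <factor>: <body> nullable, take FIRST(<body>) ∪ {)} = { ), bool, void }.
Union: FIRST(<decls>) = { ), bool, void }.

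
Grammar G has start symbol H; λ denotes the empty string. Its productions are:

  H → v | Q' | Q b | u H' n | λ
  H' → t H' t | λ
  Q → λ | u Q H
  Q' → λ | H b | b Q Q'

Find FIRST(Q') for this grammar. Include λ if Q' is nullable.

Q' → λ contributes λ.
From Q' → H b: H nullable, take FIRST(H) ∪ {b} = { b, u, v }.
Q' → b Q Q' contributes {b}.
Union: FIRST(Q') = { b, u, v, λ }.

{ b, u, v, λ }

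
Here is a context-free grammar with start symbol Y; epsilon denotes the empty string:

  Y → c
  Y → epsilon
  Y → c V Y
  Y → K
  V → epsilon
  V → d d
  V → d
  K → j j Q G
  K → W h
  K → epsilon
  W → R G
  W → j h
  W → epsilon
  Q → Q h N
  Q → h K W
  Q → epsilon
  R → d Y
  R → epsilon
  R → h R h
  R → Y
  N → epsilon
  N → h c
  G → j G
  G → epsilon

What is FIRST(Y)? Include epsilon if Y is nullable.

{ c, d, h, j, epsilon }

Y → c contributes {c}.
Y → epsilon contributes epsilon.
Y → c V Y contributes {c}.
From Y → K: add FIRST(K) = { c, d, h, j, epsilon } (including epsilon since K is nullable).
Union: FIRST(Y) = { c, d, h, j, epsilon }.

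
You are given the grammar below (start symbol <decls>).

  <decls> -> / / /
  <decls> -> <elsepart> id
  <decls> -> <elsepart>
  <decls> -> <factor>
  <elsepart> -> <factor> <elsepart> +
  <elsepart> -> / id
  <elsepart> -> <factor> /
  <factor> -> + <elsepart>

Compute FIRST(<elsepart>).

From <elsepart> -> <factor> <elsepart> +: add FIRST(<factor>) = { + }.
<elsepart> -> / id contributes {/}.
From <elsepart> -> <factor> /: add FIRST(<factor>) = { + }.
Union: FIRST(<elsepart>) = { +, / }.

{ +, / }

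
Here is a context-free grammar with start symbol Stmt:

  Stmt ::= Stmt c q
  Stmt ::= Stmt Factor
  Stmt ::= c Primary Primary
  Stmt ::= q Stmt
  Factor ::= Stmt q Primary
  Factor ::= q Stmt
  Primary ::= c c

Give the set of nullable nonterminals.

No nonterminal has an empty production or an RHS whose symbols are all nullable.

{ } (none)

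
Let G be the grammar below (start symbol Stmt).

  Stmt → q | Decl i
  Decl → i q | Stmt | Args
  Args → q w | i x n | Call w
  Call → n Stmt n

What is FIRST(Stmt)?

Stmt → q contributes {q}.
From Stmt → Decl i: add FIRST(Decl) = { i, n, q }.
Union: FIRST(Stmt) = { i, n, q }.

{ i, n, q }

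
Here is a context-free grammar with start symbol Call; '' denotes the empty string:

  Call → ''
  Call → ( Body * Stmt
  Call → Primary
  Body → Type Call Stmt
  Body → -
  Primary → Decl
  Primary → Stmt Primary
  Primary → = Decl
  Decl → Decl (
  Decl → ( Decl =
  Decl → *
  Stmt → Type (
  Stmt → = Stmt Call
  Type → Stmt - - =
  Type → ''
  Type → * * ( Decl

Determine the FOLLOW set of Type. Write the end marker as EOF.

{ (, *, = }

In Body → Type Call Stmt: add FIRST(Call Stmt) = { (, *, = }.
In Stmt → Type (: add FIRST(() = { ( }.
Union: FOLLOW(Type) = { (, *, = }.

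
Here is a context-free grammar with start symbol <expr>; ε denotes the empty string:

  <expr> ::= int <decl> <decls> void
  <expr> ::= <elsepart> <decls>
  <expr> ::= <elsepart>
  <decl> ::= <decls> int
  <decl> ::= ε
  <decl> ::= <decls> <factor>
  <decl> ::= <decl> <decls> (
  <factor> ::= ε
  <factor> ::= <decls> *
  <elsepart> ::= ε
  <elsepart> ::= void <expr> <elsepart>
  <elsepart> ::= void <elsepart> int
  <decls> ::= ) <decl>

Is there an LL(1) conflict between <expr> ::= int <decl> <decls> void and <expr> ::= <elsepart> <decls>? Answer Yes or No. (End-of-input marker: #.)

No

FIRST(int <decl> <decls> void) = { int } and FIRST(<elsepart> <decls>) = { ), void }.
The FIRST sets are disjoint and neither alternative is nullable — no conflict.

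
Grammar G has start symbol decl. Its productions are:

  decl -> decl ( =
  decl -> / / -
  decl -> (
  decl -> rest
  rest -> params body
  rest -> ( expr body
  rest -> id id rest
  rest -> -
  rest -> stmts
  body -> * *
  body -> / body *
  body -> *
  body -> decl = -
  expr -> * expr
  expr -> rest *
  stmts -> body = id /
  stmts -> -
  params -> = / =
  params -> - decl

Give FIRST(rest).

From rest -> params body: add FIRST(params) = { -, = }.
rest -> ( expr body contributes {(}.
rest -> id id rest contributes {id}.
rest -> - contributes {-}.
From rest -> stmts: add FIRST(stmts) = { (, *, -, /, =, id }.
Union: FIRST(rest) = { (, *, -, /, =, id }.

{ (, *, -, /, =, id }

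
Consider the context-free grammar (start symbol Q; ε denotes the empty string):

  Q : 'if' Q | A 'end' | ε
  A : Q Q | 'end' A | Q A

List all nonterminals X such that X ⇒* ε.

{ A, Q }

Directly nullable (have an ε-production): Q.
A : Q Q with every symbol nullable, so A is nullable.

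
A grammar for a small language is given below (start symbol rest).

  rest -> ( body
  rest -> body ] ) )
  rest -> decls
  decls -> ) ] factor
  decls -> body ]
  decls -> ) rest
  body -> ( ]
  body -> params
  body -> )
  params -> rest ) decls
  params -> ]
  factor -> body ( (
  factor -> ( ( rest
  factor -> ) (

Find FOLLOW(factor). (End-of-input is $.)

{ $, (, ), ] }

In decls -> ) ] factor: factor is at the end, add FOLLOW(decls) = { $, (, ), ] }.
Union: FOLLOW(factor) = { $, (, ), ] }.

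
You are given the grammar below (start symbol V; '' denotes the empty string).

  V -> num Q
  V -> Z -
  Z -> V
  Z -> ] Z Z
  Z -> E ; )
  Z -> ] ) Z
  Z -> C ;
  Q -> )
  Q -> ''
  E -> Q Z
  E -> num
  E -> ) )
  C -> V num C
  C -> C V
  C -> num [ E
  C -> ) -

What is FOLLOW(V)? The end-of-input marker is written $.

{ $, ), -, ;, ], num }

V is the start symbol, so $ ∈ FOLLOW(V).
In Z -> V: V is at the end, add FOLLOW(Z) = { ), -, ;, ], num }.
In C -> V num C: add FIRST(num C) = { num }.
In C -> C V: V is at the end, add FOLLOW(C) = { ), ;, ], num }.
Union: FOLLOW(V) = { $, ), -, ;, ], num }.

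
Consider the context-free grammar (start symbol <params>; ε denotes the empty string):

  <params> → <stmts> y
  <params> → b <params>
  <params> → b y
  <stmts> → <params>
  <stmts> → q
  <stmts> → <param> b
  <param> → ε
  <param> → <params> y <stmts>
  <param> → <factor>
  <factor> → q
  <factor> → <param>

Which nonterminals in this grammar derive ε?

{ <factor>, <param> }

Directly nullable (have an ε-production): <param>.
<factor> → <param> with every symbol nullable, so <factor> is nullable.
No other nonterminal has a production whose RHS symbols are all nullable.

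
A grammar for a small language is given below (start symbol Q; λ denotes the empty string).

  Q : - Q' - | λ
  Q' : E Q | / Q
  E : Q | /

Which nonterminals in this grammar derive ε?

{ E, Q, Q' }

Directly nullable (have an λ-production): Q.
Q' : E Q with every symbol nullable, so Q' is nullable.
E : Q with every symbol nullable, so E is nullable.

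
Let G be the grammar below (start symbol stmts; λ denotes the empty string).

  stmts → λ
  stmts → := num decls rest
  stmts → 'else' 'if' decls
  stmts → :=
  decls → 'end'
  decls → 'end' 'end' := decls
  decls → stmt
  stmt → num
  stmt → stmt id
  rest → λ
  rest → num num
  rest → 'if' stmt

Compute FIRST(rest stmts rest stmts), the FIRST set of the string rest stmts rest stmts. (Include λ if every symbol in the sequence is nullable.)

{ 'else', 'if', :=, num, λ }

Add FIRST(rest)\{λ} = { 'if', num }; rest is nullable, continue.
Add FIRST(stmts)\{λ} = { 'else', := }; stmts is nullable, continue.
Add FIRST(rest)\{λ} = { 'if', num }; rest is nullable, continue.
Add FIRST(stmts)\{λ} = { 'else', := }; stmts is nullable, continue.
Every symbol is nullable, so include λ.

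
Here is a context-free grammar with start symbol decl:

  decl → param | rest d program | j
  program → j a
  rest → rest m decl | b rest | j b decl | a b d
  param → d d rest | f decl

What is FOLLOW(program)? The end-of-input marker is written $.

{ $, d, m }

In decl → rest d program: program is at the end, add FOLLOW(decl) = { $, d, m }.
Union: FOLLOW(program) = { $, d, m }.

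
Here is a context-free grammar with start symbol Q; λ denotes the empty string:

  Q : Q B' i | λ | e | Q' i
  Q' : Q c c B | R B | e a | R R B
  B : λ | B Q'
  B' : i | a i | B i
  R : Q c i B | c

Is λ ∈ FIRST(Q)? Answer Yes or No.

Q has an λ-production, so Q ⇒ λ.

Yes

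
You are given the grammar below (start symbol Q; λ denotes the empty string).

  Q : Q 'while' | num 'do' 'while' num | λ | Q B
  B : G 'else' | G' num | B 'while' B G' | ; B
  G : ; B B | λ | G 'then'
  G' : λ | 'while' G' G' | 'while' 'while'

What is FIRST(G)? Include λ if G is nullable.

{ 'then', ;, λ }

G : ; B B contributes {;}.
G : λ contributes λ.
From G : G 'then': G nullable, take FIRST(G) ∪ {'then'} = { 'then', ; }.
Union: FIRST(G) = { 'then', ;, λ }.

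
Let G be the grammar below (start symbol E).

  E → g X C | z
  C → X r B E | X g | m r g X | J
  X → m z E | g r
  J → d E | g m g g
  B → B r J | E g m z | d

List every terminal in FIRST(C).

{ d, g, m }

From C → X r B E: add FIRST(X) = { g, m }.
From C → X g: add FIRST(X) = { g, m }.
C → m r g X contributes {m}.
From C → J: add FIRST(J) = { d, g }.
Union: FIRST(C) = { d, g, m }.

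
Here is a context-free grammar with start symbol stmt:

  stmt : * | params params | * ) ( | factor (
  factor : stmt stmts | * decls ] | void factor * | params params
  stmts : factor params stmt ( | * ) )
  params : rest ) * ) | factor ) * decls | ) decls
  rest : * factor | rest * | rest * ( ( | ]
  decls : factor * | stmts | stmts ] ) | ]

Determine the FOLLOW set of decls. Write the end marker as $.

{ $, (, ), *, ], void }

In factor : * decls ]: add FIRST(]) = { ] }.
In params : factor ) * decls: decls is at the end, add FOLLOW(params) = { $, (, ), *, ], void }.
In params : ) decls: decls is at the end, add FOLLOW(params) = { $, (, ), *, ], void }.
Union: FOLLOW(decls) = { $, (, ), *, ], void }.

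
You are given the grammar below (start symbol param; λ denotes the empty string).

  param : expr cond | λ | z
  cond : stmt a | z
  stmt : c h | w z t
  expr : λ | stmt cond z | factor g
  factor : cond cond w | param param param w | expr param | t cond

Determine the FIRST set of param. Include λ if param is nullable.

From param : expr cond: expr nullable, take FIRST(expr) ∪ FIRST(cond) = { c, g, t, w, z }.
param : λ contributes λ.
param : z contributes {z}.
Union: FIRST(param) = { c, g, t, w, z, λ }.

{ c, g, t, w, z, λ }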